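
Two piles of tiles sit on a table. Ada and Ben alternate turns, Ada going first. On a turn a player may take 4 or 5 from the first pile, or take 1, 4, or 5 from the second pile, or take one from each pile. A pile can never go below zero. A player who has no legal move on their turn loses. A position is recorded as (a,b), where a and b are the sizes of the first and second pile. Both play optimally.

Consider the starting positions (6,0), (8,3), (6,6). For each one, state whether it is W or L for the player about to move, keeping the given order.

(6,0): W, (8,3): L, (6,6): W

Compute win/loss labels from the base case upward. A position with no move is L. Any other position is W if it can reach an L in one move, else L.
No move ever increases a pile, so every position that can arise here has a ≤ 8 and b ≤ 6; it is enough to label the cells with 0 ≤ a ≤ 8 and 0 ≤ b ≤ 6.
Every move lowers a or b (never raises either), so fill the grid row by row in increasing a, and left to right within a row: each cell's successors are then already labelled.
      b=0  b=1  b=2  b=3  b=4  b=5  b=6
a=0:    L    W    L    W    W    W    W
a=1:    L    W    L    W    W    W    W
a=2:    L    W    L    W    W    W    W
a=3:    L    W    L    W    W    W    W
a=4:    W    W    W    W    L    W    L
a=5:    W    L    W    L    W    W    W
a=6:    W    L    W    L    W    W    W
a=7:    W    L    W    L    W    W    W
a=8:    W    L    W    L    W    W    W
Cells with no legal move (terminal, hence L): (0,0), (1,0), (2,0), (3,0).
The remaining L cells, each justified by listing all of its moves:
(0,2): only reaches (0,1)(W), which is W → L
(1,2): only reaches (1,1)(W), (0,1)(W), all W → L
(2,2): only reaches (2,1)(W), (1,1)(W), all W → L
(3,2): only reaches (3,1)(W), (2,1)(W), all W → L
(4,4): only reaches (0,4)(W), (4,3)(W), (4,0)(W), (3,3)(W), all W → L
(4,6): only reaches (0,6)(W), (4,5)(W), (4,2)(W), (4,1)(W), (3,5)(W), all W → L
(5,1): only reaches (1,1)(W), (0,1)(W), (5,0)(W), (4,0)(W), all W → L
(5,3): only reaches (1,3)(W), (0,3)(W), (5,2)(W), (4,2)(W), all W → L
(6,1): only reaches (2,1)(W), (1,1)(W), (6,0)(W), (5,0)(W), all W → L
(6,3): only reaches (2,3)(W), (1,3)(W), (6,2)(W), (5,2)(W), all W → L
(7,1): only reaches (3,1)(W), (2,1)(W), (7,0)(W), (6,0)(W), all W → L
(7,3): only reaches (3,3)(W), (2,3)(W), (7,2)(W), (6,2)(W), all W → L
(8,1): only reaches (4,1)(W), (3,1)(W), (8,0)(W), (7,0)(W), all W → L
(8,3): only reaches (4,3)(W), (3,3)(W), (8,2)(W), (7,2)(W), all W → L
Every other cell has at least one move into one of the L cells above, so it is W.
(6,0): the move to (2,0) reaches an L cell, so W
(8,3): one of the L cells justified above, so L
(6,6): the move to (6,1) reaches an L cell, so W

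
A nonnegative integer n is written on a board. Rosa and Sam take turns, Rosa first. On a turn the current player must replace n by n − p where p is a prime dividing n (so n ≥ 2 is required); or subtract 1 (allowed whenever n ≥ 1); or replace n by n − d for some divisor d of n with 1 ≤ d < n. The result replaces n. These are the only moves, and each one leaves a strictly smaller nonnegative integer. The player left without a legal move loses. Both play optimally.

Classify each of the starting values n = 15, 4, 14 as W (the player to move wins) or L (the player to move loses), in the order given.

Build the W/L table. Terminal = L. A non-terminal position is W if it has a move to some L; otherwise it is L.
n=0: no move → L
n=1: →0(L), so W
n=2: →0(L), so W
n=3: →0(L), so W
n=4: →2(W), 3(W) — all W, so L
n=5: →0(L), so W
n=6: →4(L), so W
n=7: →0(L), so W
n=8: →4(L), so W
n=9: →6(W), 8(W) — all W, so L
n=10: →9(L), so W
n=11: →0(L), so W
n=12: →9(L), so W
n=13: →0(L), so W
n=14: →7(W), 12(W), 13(W) — all W, so L
n=15: →14(L), so W

15: W, 4: L, 14: L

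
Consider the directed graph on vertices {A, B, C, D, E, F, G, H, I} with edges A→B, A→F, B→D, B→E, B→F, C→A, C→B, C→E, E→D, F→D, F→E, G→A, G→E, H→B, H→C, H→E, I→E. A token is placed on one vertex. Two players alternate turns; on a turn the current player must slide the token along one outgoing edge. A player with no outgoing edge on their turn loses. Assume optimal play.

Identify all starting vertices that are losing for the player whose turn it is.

A, D, H, I

Positions with no move are L. A position that does have a move is losing for the player to move precisely when every available move leads to a winning position for the opponent. Fill in the labels:
Every edge goes from a vertex to one that appears earlier in the order D, E, F, B, A, I, C, H, G, so processing vertices in that order labels each vertex after all of its successors.
D: no outgoing edge → L
E: →D(L), so W
F: →D(L), so W
B: →D(L), so W
A: →B(W), F(W) — all W, so L
I: →E(W) only, which is W, so L
C: →A(L), so W
H: →C(W), B(W), E(W) — all W, so L
G: →A(L), so W
The losing starting vertices are exactly the entries labelled L in this table (4 of them).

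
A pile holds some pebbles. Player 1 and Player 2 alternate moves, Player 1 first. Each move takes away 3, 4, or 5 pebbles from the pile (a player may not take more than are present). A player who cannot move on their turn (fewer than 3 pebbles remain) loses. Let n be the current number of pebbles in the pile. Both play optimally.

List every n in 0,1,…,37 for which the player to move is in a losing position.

Positions with no move are L. A position that does have a move is losing for the player to move precisely when every available move leads to a winning position for the opponent. Fill in the labels:
n=0: no move → L
n=1: no move → L
n=2: no move → L
n=3: can move to 0, which is L ⇒ W
n=4: can move to 1, which is L ⇒ W
n=5: can move to 2, which is L ⇒ W
n=6: can move to 2, which is L ⇒ W
n=7: can move to 2, which is L ⇒ W
n=8: moves to 5(W), 4(W), 3(W); every one is W ⇒ L
n=9: moves to 6(W), 5(W), 4(W); every one is W ⇒ L
n=10: moves to 7(W), 6(W), 5(W); every one is W ⇒ L
n=11: can move to 8, which is L ⇒ W
n=12: can move to 9, which is L ⇒ W
n=13: can move to 10, which is L ⇒ W
n=14: can move to 10, which is L ⇒ W
n=15: can move to 10, which is L ⇒ W
n=16: moves to 13(W), 12(W), 11(W); every one is W ⇒ L
n=17: moves to 14(W), 13(W), 12(W); every one is W ⇒ L
n=18: moves to 15(W), 14(W), 13(W); every one is W ⇒ L
n=19: can move to 16, which is L ⇒ W
n=20: can move to 17, which is L ⇒ W
n=21: can move to 18, which is L ⇒ W
n=22: can move to 18, which is L ⇒ W
n=23: can move to 18, which is L ⇒ W
n=24: moves to 21(W), 20(W), 19(W); every one is W ⇒ L
n=25: moves to 22(W), 21(W), 20(W); every one is W ⇒ L
n=26: moves to 23(W), 22(W), 21(W); every one is W ⇒ L
n=27: can move to 24, which is L ⇒ W
n=28: can move to 25, which is L ⇒ W
n=29: can move to 26, which is L ⇒ W
n=30: can move to 26, which is L ⇒ W
n=31: can move to 26, which is L ⇒ W
n=32: moves to 29(W), 28(W), 27(W); every one is W ⇒ L
n=33: moves to 30(W), 29(W), 28(W); every one is W ⇒ L
n=34: moves to 31(W), 30(W), 29(W); every one is W ⇒ L
n=35: can move to 32, which is L ⇒ W
n=36: can move to 33, which is L ⇒ W
n=37: can move to 34, which is L ⇒ W
The losing starting values of n are exactly the entries labelled L in this table (15 of them).

0, 1, 2, 8, 9, 10, 16, 17, 18, 24, 25, 26, 32, 33, 34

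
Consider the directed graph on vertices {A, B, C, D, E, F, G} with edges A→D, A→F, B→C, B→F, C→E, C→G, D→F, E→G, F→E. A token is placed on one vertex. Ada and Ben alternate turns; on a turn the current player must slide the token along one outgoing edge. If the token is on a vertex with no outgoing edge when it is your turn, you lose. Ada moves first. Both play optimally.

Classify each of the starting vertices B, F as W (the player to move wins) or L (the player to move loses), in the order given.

B: W, F: L

Build the W/L table. Terminal = L. A non-terminal position is W if it has a move to some L; otherwise it is L.
Every edge goes from a vertex to one that appears earlier in the order G, E, F, D, C, B, A, so processing vertices in that order labels each vertex after all of its successors.
G: no outgoing edge → L
E: can move to G, which is L ⇒ W
F: the only move is to E(W), a W ⇒ L
D: can move to F, which is L ⇒ W
C: can move to G, which is L ⇒ W
B: can move to F, which is L ⇒ W
A: can move to F, which is L ⇒ W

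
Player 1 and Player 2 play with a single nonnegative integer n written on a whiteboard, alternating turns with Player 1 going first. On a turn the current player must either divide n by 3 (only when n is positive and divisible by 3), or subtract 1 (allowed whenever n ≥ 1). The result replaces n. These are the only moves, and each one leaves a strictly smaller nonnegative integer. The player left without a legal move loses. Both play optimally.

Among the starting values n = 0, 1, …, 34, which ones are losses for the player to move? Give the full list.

Build the W/L table. Terminal = L. A non-terminal position is W if it has a move to some L; otherwise it is L.
n=0: no move → L
n=1: can move to 0, which is L ⇒ W
n=2: the only move is to 1(W), a W ⇒ L
n=3: can move to 2, which is L ⇒ W
n=4: the only move is to 3(W), a W ⇒ L
n=5: can move to 4, which is L ⇒ W
n=6: can move to 2, which is L ⇒ W
n=7: the only move is to 6(W), a W ⇒ L
n=8: can move to 7, which is L ⇒ W
n=9: moves to 3(W), 8(W); every one is W ⇒ L
n=10: can move to 9, which is L ⇒ W
n=11: the only move is to 10(W), a W ⇒ L
n=12: can move to 4, which is L ⇒ W
n=13: the only move is to 12(W), a W ⇒ L
n=14: can move to 13, which is L ⇒ W
n=15: moves to 5(W), 14(W); every one is W ⇒ L
n=16: can move to 15, which is L ⇒ W
n=17: the only move is to 16(W), a W ⇒ L
n=18: can move to 17, which is L ⇒ W
n=19: the only move is to 18(W), a W ⇒ L
n=20: can move to 19, which is L ⇒ W
n=21: can move to 7, which is L ⇒ W
n=22: the only move is to 21(W), a W ⇒ L
n=23: can move to 22, which is L ⇒ W
n=24: moves to 8(W), 23(W); every one is W ⇒ L
n=25: can move to 24, which is L ⇒ W
n=26: the only move is to 25(W), a W ⇒ L
n=27: can move to 9, which is L ⇒ W
n=28: the only move is to 27(W), a W ⇒ L
n=29: can move to 28, which is L ⇒ W
n=30: moves to 10(W), 29(W); every one is W ⇒ L
n=31: can move to 30, which is L ⇒ W
n=32: the only move is to 31(W), a W ⇒ L
n=33: can move to 11, which is L ⇒ W
n=34: the only move is to 33(W), a W ⇒ L
Reading off the rows marked L gives the requested list; there are 17 such values of n.

0, 2, 4, 7, 9, 11, 13, 15, 17, 19, 22, 24, 26, 28, 30, 32, 34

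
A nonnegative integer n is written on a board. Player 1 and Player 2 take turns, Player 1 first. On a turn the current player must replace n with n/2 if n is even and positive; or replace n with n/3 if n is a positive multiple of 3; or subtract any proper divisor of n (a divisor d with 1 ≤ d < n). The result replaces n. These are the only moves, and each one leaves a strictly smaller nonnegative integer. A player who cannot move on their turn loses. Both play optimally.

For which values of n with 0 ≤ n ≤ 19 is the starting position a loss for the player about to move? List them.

0, 1, 4, 7, 9, 11, 13, 15, 17, 19

Build the W/L table. Terminal = L. A non-terminal position is W if it has a move to some L; otherwise it is L.
n=0: no move → L
n=1: no move → L
n=2: can move to 1, which is L ⇒ W
n=3: can move to 1, which is L ⇒ W
n=4: moves to 2(W), 3(W); every one is W ⇒ L
n=5: can move to 4, which is L ⇒ W
n=6: can move to 4, which is L ⇒ W
n=7: the only move is to 6(W), a W ⇒ L
n=8: can move to 4, which is L ⇒ W
n=9: moves to 3(W), 6(W), 8(W); every one is W ⇒ L
n=10: can move to 9, which is L ⇒ W
n=11: the only move is to 10(W), a W ⇒ L
n=12: can move to 4, which is L ⇒ W
n=13: the only move is to 12(W), a W ⇒ L
n=14: can move to 7, which is L ⇒ W
n=15: moves to 5(W), 10(W), 12(W), 14(W); every one is W ⇒ L
n=16: can move to 15, which is L ⇒ W
n=17: the only move is to 16(W), a W ⇒ L
n=18: can move to 9, which is L ⇒ W
n=19: the only move is to 18(W), a W ⇒ L
The losing starting values of n are exactly the entries labelled L in this table (10 of them).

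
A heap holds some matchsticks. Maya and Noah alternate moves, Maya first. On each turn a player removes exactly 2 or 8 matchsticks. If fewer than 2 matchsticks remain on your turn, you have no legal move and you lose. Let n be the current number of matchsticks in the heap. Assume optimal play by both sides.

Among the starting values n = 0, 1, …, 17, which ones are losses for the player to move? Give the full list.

Work bottom-up. With no move the player to move loses. Otherwise the position is W if at least one move leads to an L position for the opponent, and L if every move leads to a W.
n=0: no move → L
n=1: no move → L
n=2: can move to 0, which is L ⇒ W
n=3: can move to 1, which is L ⇒ W
n=4: the only move is to 2(W), a W ⇒ L
n=5: the only move is to 3(W), a W ⇒ L
n=6: can move to 4, which is L ⇒ W
n=7: can move to 5, which is L ⇒ W
n=8: can move to 0, which is L ⇒ W
n=9: can move to 1, which is L ⇒ W
n=10: moves to 8(W), 2(W); every one is W ⇒ L
n=11: moves to 9(W), 3(W); every one is W ⇒ L
n=12: can move to 10, which is L ⇒ W
n=13: can move to 11, which is L ⇒ W
n=14: moves to 12(W), 6(W); every one is W ⇒ L
n=15: moves to 13(W), 7(W); every one is W ⇒ L
n=16: can move to 14, which is L ⇒ W
n=17: can move to 15, which is L ⇒ W
The losing starting values of n are exactly the entries labelled L in this table (8 of them).

0, 1, 4, 5, 10, 11, 14, 15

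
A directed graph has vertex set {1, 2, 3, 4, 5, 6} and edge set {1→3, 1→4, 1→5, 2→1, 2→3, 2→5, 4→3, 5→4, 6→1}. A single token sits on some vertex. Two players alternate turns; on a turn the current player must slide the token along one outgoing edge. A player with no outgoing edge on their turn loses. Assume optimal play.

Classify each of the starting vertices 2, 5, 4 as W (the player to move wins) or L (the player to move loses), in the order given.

2: W, 5: L, 4: W

Work bottom-up. With no move the player to move loses. Otherwise the position is W if at least one move leads to an L position for the opponent, and L if every move leads to a W.
Every edge goes from a vertex to one that appears earlier in the order 3, 4, 5, 1, 6, 2, so processing vertices in that order labels each vertex after all of its successors.
3: no outgoing edge → L
4: W (go to 3, an L position)
5: L (sole option 4(W) is W)
1: W (go to 5, an L position)
6: L (sole option 1(W) is W)
2: W (go to 5, an L position)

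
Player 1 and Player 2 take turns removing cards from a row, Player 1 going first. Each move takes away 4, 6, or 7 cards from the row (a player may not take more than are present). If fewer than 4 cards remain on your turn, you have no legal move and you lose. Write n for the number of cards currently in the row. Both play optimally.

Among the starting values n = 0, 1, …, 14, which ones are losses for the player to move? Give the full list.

0, 1, 2, 3, 11, 12, 13, 14

Classify positions by backward induction: terminal positions (no move available) are L. From any other position, the mover wins iff some move reaches an L.
n=0: no move → L
n=1: no move → L
n=2: no move → L
n=3: no move → L
n=4: can move to 0, which is L ⇒ W
n=5: can move to 1, which is L ⇒ W
n=6: can move to 2, which is L ⇒ W
n=7: can move to 3, which is L ⇒ W
n=8: can move to 2, which is L ⇒ W
n=9: can move to 3, which is L ⇒ W
n=10: can move to 3, which is L ⇒ W
n=11: moves to 7(W), 5(W), 4(W); every one is W ⇒ L
n=12: moves to 8(W), 6(W), 5(W); every one is W ⇒ L
n=13: moves to 9(W), 7(W), 6(W); every one is W ⇒ L
n=14: moves to 10(W), 8(W), 7(W); every one is W ⇒ L
Reading off the rows marked L gives the requested list; there are 8 such values of n.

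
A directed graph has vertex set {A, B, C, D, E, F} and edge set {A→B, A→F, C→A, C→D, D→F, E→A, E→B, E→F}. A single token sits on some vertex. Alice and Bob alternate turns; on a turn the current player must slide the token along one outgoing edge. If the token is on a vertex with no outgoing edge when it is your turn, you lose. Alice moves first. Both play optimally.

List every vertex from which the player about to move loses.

B, C, F

Label each position W (a win for the player to move) or L (a loss). A position with no legal move is L; any other position is W exactly when some move reaches an L, and L when every move reaches a W.
Every edge goes from a vertex to one that appears earlier in the order F, B, A, E, D, C, so processing vertices in that order labels each vertex after all of its successors.
F: no outgoing edge → L
B: no outgoing edge → L
A: W (go to B, an L position)
E: W (go to B, an L position)
D: W (go to F, an L position)
C: L (options D(W), A(W) are all W)
Reading off the rows marked L gives the requested list; there are 3 such vertices.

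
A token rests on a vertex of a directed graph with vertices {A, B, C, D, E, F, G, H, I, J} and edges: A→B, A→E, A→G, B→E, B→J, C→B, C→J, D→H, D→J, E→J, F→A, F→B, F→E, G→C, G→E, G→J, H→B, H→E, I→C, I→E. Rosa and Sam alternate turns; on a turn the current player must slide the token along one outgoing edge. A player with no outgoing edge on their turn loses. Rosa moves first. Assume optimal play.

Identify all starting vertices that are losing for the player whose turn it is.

A, H, I, J

Label each position W (a win for the player to move) or L (a loss). A position with no legal move is L; any other position is W exactly when some move reaches an L, and L when every move reaches a W.
Every edge goes from a vertex to one that appears earlier in the order J, E, B, C, H, D, G, A, F, I, so processing vertices in that order labels each vertex after all of its successors.
J: no outgoing edge → L
E: can move to J, which is L ⇒ W
B: can move to J, which is L ⇒ W
C: can move to J, which is L ⇒ W
H: moves to B(W), E(W); every one is W ⇒ L
D: can move to H, which is L ⇒ W
G: can move to J, which is L ⇒ W
A: moves to G(W), B(W), E(W); every one is W ⇒ L
F: can move to A, which is L ⇒ W
I: moves to C(W), E(W); every one is W ⇒ L
The losing starting vertices are exactly the entries labelled L in this table (4 of them).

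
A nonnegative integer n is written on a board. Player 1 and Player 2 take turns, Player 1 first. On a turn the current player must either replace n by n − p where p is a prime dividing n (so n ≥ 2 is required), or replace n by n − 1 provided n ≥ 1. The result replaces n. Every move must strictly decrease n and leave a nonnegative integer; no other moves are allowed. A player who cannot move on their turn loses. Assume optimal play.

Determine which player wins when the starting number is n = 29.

Player 1 wins.

Positions with no move are L. A position that does have a move is losing for the player to move precisely when every available move leads to a winning position for the opponent. Fill in the labels:
n=0: no move → L
n=1: →0(L), so W
n=2: →0(L), so W
n=3: →0(L), so W
n=4: →2(W), 3(W) — all W, so L
n=5: →0(L), so W
n=6: →4(L), so W
n=7: →0(L), so W
n=8: →6(W), 7(W) — all W, so L
n=9: →8(L), so W
n=10: →8(L), so W
n=11: →0(L), so W
n=12: →9(W), 10(W), 11(W) — all W, so L
n=13: →0(L), so W
n=14: →12(L), so W
n=15: →12(L), so W
n=16: →14(W), 15(W) — all W, so L
n=17: →0(L), so W
n=18: →16(L), so W
n=19: →0(L), so W
n=20: →15(W), 18(W), 19(W) — all W, so L
n=21: →20(L), so W
n=22: →20(L), so W
n=23: →0(L), so W
n=24: →21(W), 22(W), 23(W) — all W, so L
n=25: →20(L), so W
n=26: →24(L), so W
n=27: →24(L), so W
n=28: →21(W), 26(W), 27(W) — all W, so L
n=29: →0(L), so W
The starting position 29 is W: Player 1 should move to 0, handing over an L position.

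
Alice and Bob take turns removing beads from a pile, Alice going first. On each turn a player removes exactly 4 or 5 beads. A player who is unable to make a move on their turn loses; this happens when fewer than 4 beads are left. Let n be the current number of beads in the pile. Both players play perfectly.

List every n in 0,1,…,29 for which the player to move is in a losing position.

0, 1, 2, 3, 9, 10, 11, 12, 18, 19, 20, 21, 27, 28, 29

Compute win/loss labels from the base case upward. A position with no move is L. Any other position is W if it can reach an L in one move, else L.
n=0: no move → L
n=1: no move → L
n=2: no move → L
n=3: no move → L
n=4: reaches L-position 0 → W
n=5: reaches L-position 1 → W
n=6: reaches L-position 2 → W
n=7: reaches L-position 3 → W
n=8: reaches L-position 3 → W
n=9: only reaches 5(W), 4(W), all W → L
n=10: only reaches 6(W), 5(W), all W → L
n=11: only reaches 7(W), 6(W), all W → L
n=12: only reaches 8(W), 7(W), all W → L
n=13: reaches L-position 9 → W
n=14: reaches L-position 10 → W
n=15: reaches L-position 11 → W
n=16: reaches L-position 12 → W
n=17: reaches L-position 12 → W
n=18: only reaches 14(W), 13(W), all W → L
n=19: only reaches 15(W), 14(W), all W → L
n=20: only reaches 16(W), 15(W), all W → L
n=21: only reaches 17(W), 16(W), all W → L
n=22: reaches L-position 18 → W
n=23: reaches L-position 19 → W
n=24: reaches L-position 20 → W
n=25: reaches L-position 21 → W
n=26: reaches L-position 21 → W
n=27: only reaches 23(W), 22(W), all W → L
n=28: only reaches 24(W), 23(W), all W → L
n=29: only reaches 25(W), 24(W), all W → L
The losing starting values of n are exactly the entries labelled L in this table (15 of them).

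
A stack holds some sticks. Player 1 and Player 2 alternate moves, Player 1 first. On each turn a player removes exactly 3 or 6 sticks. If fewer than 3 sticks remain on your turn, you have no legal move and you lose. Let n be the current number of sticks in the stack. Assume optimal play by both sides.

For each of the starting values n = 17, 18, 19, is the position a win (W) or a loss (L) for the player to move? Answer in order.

Work bottom-up. With no move the player to move loses. Otherwise the position is W if at least one move leads to an L position for the opponent, and L if every move leads to a W.
n=0: no move → L
n=1: no move → L
n=2: no move → L
n=3: can move to 0, which is L ⇒ W
n=4: can move to 1, which is L ⇒ W
n=5: can move to 2, which is L ⇒ W
n=6: can move to 0, which is L ⇒ W
n=7: can move to 1, which is L ⇒ W
n=8: can move to 2, which is L ⇒ W
n=9: moves to 6(W), 3(W); every one is W ⇒ L
n=10: moves to 7(W), 4(W); every one is W ⇒ L
n=11: moves to 8(W), 5(W); every one is W ⇒ L
n=12: can move to 9, which is L ⇒ W
n=13: can move to 10, which is L ⇒ W
n=14: can move to 11, which is L ⇒ W
n=15: can move to 9, which is L ⇒ W
n=16: can move to 10, which is L ⇒ W
n=17: can move to 11, which is L ⇒ W
n=18: moves to 15(W), 12(W); every one is W ⇒ L
n=19: moves to 16(W), 13(W); every one is W ⇒ L

17: W, 18: L, 19: L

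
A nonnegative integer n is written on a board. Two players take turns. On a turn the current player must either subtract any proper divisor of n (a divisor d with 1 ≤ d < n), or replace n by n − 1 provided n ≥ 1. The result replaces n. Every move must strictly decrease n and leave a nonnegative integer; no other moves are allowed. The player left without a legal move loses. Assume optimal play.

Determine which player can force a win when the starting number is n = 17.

Classify positions by backward induction: terminal positions (no move available) are L. From any other position, the mover wins iff some move reaches an L.
n=0: no move → L
n=1: →0(L), so W
n=2: →1(W) only, which is W, so L
n=3: →2(L), so W
n=4: →2(L), so W
n=5: →4(W) only, which is W, so L
n=6: →5(L), so W
n=7: →6(W) only, which is W, so L
n=8: →7(L), so W
n=9: →6(W), 8(W) — all W, so L
n=10: →5(L), so W
n=11: →10(W) only, which is W, so L
n=12: →9(L), so W
n=13: →12(W) only, which is W, so L
n=14: →7(L), so W
n=15: →10(W), 12(W), 14(W) — all W, so L
n=16: →15(L), so W
n=17: →16(W) only, which is W, so L
The starting position 17 is L: whatever the player to move does, the opponent receives a W position.

The second player wins.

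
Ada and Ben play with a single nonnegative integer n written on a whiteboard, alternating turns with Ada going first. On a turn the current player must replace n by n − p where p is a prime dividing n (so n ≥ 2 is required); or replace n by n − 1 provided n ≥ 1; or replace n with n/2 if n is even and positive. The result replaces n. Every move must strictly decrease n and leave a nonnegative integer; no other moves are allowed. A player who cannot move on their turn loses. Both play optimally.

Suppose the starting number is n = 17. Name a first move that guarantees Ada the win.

Move to 0.

Positions with no move are L. A position that does have a move is losing for the player to move precisely when every available move leads to a winning position for the opponent. Fill in the labels:
n=0: no move → L
n=1: →0(L), so W
n=2: →0(L), so W
n=3: →0(L), so W
n=4: →2(W), 3(W) — all W, so L
n=5: →0(L), so W
n=6: →4(L), so W
n=7: →0(L), so W
n=8: →4(L), so W
n=9: →6(W), 8(W) — all W, so L
n=10: →9(L), so W
n=11: →0(L), so W
n=12: →9(L), so W
n=13: →0(L), so W
n=14: →7(W), 12(W), 13(W) — all W, so L
n=15: →14(L), so W
n=16: →14(L), so W
n=17: →0(L), so W
From 17, the L positions reachable in one move are: 0.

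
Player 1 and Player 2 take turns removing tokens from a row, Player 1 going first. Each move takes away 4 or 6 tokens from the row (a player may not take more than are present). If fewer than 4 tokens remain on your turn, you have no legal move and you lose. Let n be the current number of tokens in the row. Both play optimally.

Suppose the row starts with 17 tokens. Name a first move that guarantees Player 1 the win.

Classify positions by backward induction: terminal positions (no move available) are L. From any other position, the mover wins iff some move reaches an L.
n=0: no move → L
n=1: no move → L
n=2: no move → L
n=3: no move → L
n=4: →0(L), so W
n=5: →1(L), so W
n=6: →2(L), so W
n=7: →3(L), so W
n=8: →2(L), so W
n=9: →3(L), so W
n=10: →6(W), 4(W) — all W, so L
n=11: →7(W), 5(W) — all W, so L
n=12: →8(W), 6(W) — all W, so L
n=13: →9(W), 7(W) — all W, so L
n=14: →10(L), so W
n=15: →11(L), so W
n=16: →12(L), so W
n=17: →13(L), so W
From 17, the L positions reachable in one move are: 13, 11. Any move reaching one of these is winning.

Remove 4, leaving 13.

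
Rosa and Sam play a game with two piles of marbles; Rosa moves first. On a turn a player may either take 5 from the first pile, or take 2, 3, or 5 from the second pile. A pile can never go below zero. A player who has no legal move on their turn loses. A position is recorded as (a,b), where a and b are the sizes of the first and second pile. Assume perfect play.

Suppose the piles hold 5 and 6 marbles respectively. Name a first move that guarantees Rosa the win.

Move to (5,3).

Compute win/loss labels from the base case upward. A position with no move is L. Any other position is W if it can reach an L in one move, else L.
No move ever increases a pile, so every position that can arise here has a ≤ 5 and b ≤ 6; it is enough to label the cells with 0 ≤ a ≤ 5 and 0 ≤ b ≤ 6.
Every move lowers a or b (never raises either), so fill the grid row by row in increasing a, and left to right within a row: each cell's successors are then already labelled.
      b=0  b=1  b=2  b=3  b=4  b=5  b=6
a=0:    L    L    W    W    W    W    W
a=1:    L    L    W    W    W    W    W
a=2:    L    L    W    W    W    W    W
a=3:    L    L    W    W    W    W    W
a=4:    L    L    W    W    W    W    W
a=5:    W    W    L    L    W    W    W
Cells with no legal move (terminal, hence L): (0,0), (0,1), (1,0), (1,1), (2,0), (2,1), (3,0), (3,1), (4,0), (4,1).
The remaining L cells, each justified by listing all of its moves:
(5,2): only reaches (0,2)(W), (5,0)(W), all W → L
(5,3): only reaches (0,3)(W), (5,1)(W), (5,0)(W), all W → L
Every other cell has at least one move into one of the L cells above, so it is W.
From (5,6), the L positions reachable in one move are: (5,3).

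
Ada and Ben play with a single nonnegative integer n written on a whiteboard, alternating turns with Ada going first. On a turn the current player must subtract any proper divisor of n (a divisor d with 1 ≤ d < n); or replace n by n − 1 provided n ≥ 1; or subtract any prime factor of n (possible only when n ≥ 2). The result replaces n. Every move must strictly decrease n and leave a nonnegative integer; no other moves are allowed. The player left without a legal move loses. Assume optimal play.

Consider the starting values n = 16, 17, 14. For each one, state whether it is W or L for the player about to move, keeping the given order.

16: W, 17: W, 14: L

Classify positions by backward induction: terminal positions (no move available) are L. From any other position, the mover wins iff some move reaches an L.
n=0: no move → L
n=1: reaches L-position 0 → W
n=2: reaches L-position 0 → W
n=3: reaches L-position 0 → W
n=4: only reaches 2(W), 3(W), all W → L
n=5: reaches L-position 0 → W
n=6: reaches L-position 4 → W
n=7: reaches L-position 0 → W
n=8: reaches L-position 4 → W
n=9: only reaches 6(W), 8(W), all W → L
n=10: reaches L-position 9 → W
n=11: reaches L-position 0 → W
n=12: reaches L-position 9 → W
n=13: reaches L-position 0 → W
n=14: only reaches 7(W), 12(W), 13(W), all W → L
n=15: reaches L-position 14 → W
n=16: reaches L-position 14 → W
n=17: reaches L-position 0 → W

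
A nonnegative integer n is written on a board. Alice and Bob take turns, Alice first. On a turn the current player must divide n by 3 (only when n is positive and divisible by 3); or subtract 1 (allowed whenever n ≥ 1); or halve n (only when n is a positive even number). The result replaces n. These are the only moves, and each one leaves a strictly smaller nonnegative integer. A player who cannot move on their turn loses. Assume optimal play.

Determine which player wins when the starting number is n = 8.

Positions with no move are L. A position that does have a move is losing for the player to move precisely when every available move leads to a winning position for the opponent. Fill in the labels:
n=0: no move → L
n=1: can move to 0, which is L ⇒ W
n=2: the only move is to 1(W), a W ⇒ L
n=3: can move to 2, which is L ⇒ W
n=4: can move to 2, which is L ⇒ W
n=5: the only move is to 4(W), a W ⇒ L
n=6: can move to 2, which is L ⇒ W
n=7: the only move is to 6(W), a W ⇒ L
n=8: can move to 7, which is L ⇒ W
The starting position 8 is W: Alice should move to 7, handing over an L position.

Alice wins.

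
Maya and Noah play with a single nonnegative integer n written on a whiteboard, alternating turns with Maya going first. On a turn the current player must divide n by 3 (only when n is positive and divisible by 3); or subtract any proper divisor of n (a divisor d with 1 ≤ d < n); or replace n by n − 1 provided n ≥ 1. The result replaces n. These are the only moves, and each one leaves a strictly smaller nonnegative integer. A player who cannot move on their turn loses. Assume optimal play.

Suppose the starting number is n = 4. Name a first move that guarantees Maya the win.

Label each position W (a win for the player to move) or L (a loss). A position with no legal move is L; any other position is W exactly when some move reaches an L, and L when every move reaches a W.
n=0: no move → L
n=1: W (go to 0, an L position)
n=2: L (sole option 1(W) is W)
n=3: W (go to 2, an L position)
n=4: W (go to 2, an L position)
From 4, the L positions reachable in one move are: 2.

Move to 2.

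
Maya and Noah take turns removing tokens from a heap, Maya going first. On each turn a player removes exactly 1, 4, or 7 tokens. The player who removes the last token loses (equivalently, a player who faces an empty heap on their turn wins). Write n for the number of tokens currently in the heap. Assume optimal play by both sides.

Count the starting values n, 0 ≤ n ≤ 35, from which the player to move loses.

Label each position W (a win for the player to move) or L (a loss). A position with no legal move is W; any other position is W exactly when some move reaches an L, and L when every move reaches a W.
n=0: no move; the opponent has just taken the last token and therefore loses → W
n=1: only reaches 0(W), which is W → L
n=2: reaches L-position 1 → W
n=3: only reaches 2(W), which is W → L
n=4: reaches L-position 3 → W
n=5: reaches L-position 1 → W
n=6: only reaches 5(W), 2(W), all W → L
n=7: reaches L-position 6 → W
n=8: reaches L-position 1 → W
n=9: only reaches 8(W), 5(W), 2(W), all W → L
n=10: reaches L-position 9 → W
n=11: only reaches 10(W), 7(W), 4(W), all W → L
n=12: reaches L-position 11 → W
n=13: reaches L-position 9 → W
n=14: only reaches 13(W), 10(W), 7(W), all W → L
n=15: reaches L-position 14 → W
n=16: reaches L-position 9 → W
n=17: only reaches 16(W), 13(W), 10(W), all W → L
n=18: reaches L-position 17 → W
n=19: only reaches 18(W), 15(W), 12(W), all W → L
n=20: reaches L-position 19 → W
n=21: reaches L-position 17 → W
n=22: only reaches 21(W), 18(W), 15(W), all W → L
n=23: reaches L-position 22 → W
n=24: reaches L-position 17 → W
n=25: only reaches 24(W), 21(W), 18(W), all W → L
n=26: reaches L-position 25 → W
n=27: only reaches 26(W), 23(W), 20(W), all W → L
n=28: reaches L-position 27 → W
n=29: reaches L-position 25 → W
n=30: only reaches 29(W), 26(W), 23(W), all W → L
n=31: reaches L-position 30 → W
n=32: reaches L-position 25 → W
n=33: only reaches 32(W), 29(W), 26(W), all W → L
n=34: reaches L-position 33 → W
n=35: only reaches 34(W), 31(W), 28(W), all W → L
L entries with 0 ≤ n ≤ 35: n = 1, 3, 6, 9, 11, 14, 17, 19, 22, 25, 27, 30, 33, 35; that makes 14.

14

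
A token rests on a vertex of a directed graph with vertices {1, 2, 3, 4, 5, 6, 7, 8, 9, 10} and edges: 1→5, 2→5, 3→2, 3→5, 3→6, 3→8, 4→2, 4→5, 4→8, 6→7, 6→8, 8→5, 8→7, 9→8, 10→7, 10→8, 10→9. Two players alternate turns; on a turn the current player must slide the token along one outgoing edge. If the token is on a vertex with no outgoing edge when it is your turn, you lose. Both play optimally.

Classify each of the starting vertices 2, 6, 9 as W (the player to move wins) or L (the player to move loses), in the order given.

Use the standard recursion: the mover loses at a terminal position; elsewhere, the mover wins exactly when some move hands the opponent an L position.
Every edge goes from a vertex to one that appears earlier in the order 7, 5, 8, 2, 4, 9, 10, 1, 6, 3, so processing vertices in that order labels each vertex after all of its successors.
7: no outgoing edge → L
5: no outgoing edge → L
8: →5(L), so W
2: →5(L), so W
4: →5(L), so W
9: →8(W) only, which is W, so L
10: →9(L), so W
1: →5(L), so W
6: →7(L), so W
3: →5(L), so W

2: W, 6: W, 9: L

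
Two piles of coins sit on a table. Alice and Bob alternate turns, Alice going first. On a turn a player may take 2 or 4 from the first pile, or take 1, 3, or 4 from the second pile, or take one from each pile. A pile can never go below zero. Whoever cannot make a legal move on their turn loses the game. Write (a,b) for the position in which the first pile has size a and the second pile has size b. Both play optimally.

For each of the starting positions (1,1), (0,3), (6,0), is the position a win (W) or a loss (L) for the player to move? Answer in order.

(1,1): W, (0,3): W, (6,0): L

Work bottom-up. With no move the player to move loses. Otherwise the position is W if at least one move leads to an L position for the opponent, and L if every move leads to a W.
No move ever increases a pile, so every position that can arise here has a ≤ 6 and b ≤ 3; it is enough to label the cells with 0 ≤ a ≤ 6 and 0 ≤ b ≤ 3.
Every move lowers a or b (never raises either), so fill the grid row by row in increasing a, and left to right within a row: each cell's successors are then already labelled.
      b=0  b=1  b=2  b=3
a=0:    L    W    L    W
a=1:    L    W    L    W
a=2:    W    W    W    W
a=3:    W    L    W    L
a=4:    W    L    W    L
a=5:    W    W    W    W
a=6:    L    W    L    W
Cells with no legal move (terminal, hence L): (0,0), (1,0).
The remaining L cells, each justified by listing all of its moves:
(0,2): L (sole option (0,1)(W) is W)
(1,2): L (options (1,1)(W), (0,1)(W) are all W)
(3,1): L (options (1,1)(W), (3,0)(W), (2,0)(W) are all W)
(3,3): L (options (1,3)(W), (3,2)(W), (3,0)(W), (2,2)(W) are all W)
(4,1): L (options (2,1)(W), (0,1)(W), (4,0)(W), (3,0)(W) are all W)
(4,3): L (options (2,3)(W), (0,3)(W), (4,2)(W), (4,0)(W), (3,2)(W) are all W)
(6,0): L (options (4,0)(W), (2,0)(W) are all W)
(6,2): L (options (4,2)(W), (2,2)(W), (6,1)(W), (5,1)(W) are all W)
Every other cell has at least one move into one of the L cells above, so it is W.
(1,1): the move to (1,0) reaches an L cell, so W
(0,3): the move to (0,2) reaches an L cell, so W
(6,0): one of the L cells justified above, so L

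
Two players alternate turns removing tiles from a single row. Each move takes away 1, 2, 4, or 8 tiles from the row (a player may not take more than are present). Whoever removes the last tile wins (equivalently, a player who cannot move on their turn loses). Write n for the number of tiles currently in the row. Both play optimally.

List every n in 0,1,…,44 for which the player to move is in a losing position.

0, 3, 6, 9, 12, 15, 18, 21, 24, 27, 30, 33, 36, 39, 42

Build the W/L table. Terminal = L. A non-terminal position is W if it has a move to some L; otherwise it is L.
n=0: no move → L
n=1: reaches L-position 0 → W
n=2: reaches L-position 0 → W
n=3: only reaches 2(W), 1(W), all W → L
n=4: reaches L-position 3 → W
n=5: reaches L-position 3 → W
n=6: only reaches 5(W), 4(W), 2(W), all W → L
n=7: reaches L-position 6 → W
n=8: reaches L-position 6 → W
n=9: only reaches 8(W), 7(W), 5(W), 1(W), all W → L
n=10: reaches L-position 9 → W
n=11: reaches L-position 9 → W
n=12: only reaches 11(W), 10(W), 8(W), 4(W), all W → L
n=13: reaches L-position 12 → W
n=14: reaches L-position 12 → W
n=15: only reaches 14(W), 13(W), 11(W), 7(W), all W → L
n=16: reaches L-position 15 → W
n=17: reaches L-position 15 → W
n=18: only reaches 17(W), 16(W), 14(W), 10(W), all W → L
n=19: reaches L-position 18 → W
n=20: reaches L-position 18 → W
n=21: only reaches 20(W), 19(W), 17(W), 13(W), all W → L
n=22: reaches L-position 21 → W
n=23: reaches L-position 21 → W
n=24: only reaches 23(W), 22(W), 20(W), 16(W), all W → L
n=25: reaches L-position 24 → W
n=26: reaches L-position 24 → W
n=27: only reaches 26(W), 25(W), 23(W), 19(W), all W → L
n=28: reaches L-position 27 → W
n=29: reaches L-position 27 → W
n=30: only reaches 29(W), 28(W), 26(W), 22(W), all W → L
n=31: reaches L-position 30 → W
n=32: reaches L-position 30 → W
n=33: only reaches 32(W), 31(W), 29(W), 25(W), all W → L
n=34: reaches L-position 33 → W
n=35: reaches L-position 33 → W
n=36: only reaches 35(W), 34(W), 32(W), 28(W), all W → L
n=37: reaches L-position 36 → W
n=38: reaches L-position 36 → W
n=39: only reaches 38(W), 37(W), 35(W), 31(W), all W → L
n=40: reaches L-position 39 → W
n=41: reaches L-position 39 → W
n=42: only reaches 41(W), 40(W), 38(W), 34(W), all W → L
n=43: reaches L-position 42 → W
n=44: reaches L-position 42 → W
Reading off the rows marked L gives the requested list; there are 15 such values of n.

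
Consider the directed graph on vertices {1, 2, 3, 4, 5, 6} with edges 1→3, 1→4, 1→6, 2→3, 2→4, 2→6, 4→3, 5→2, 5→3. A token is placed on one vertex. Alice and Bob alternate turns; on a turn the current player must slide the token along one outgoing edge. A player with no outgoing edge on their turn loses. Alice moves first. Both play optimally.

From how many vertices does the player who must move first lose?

Compute win/loss labels from the base case upward. A position with no move is L. Any other position is W if it can reach an L in one move, else L.
Every edge goes from a vertex to one that appears earlier in the order 6, 3, 4, 2, 1, 5, so processing vertices in that order labels each vertex after all of its successors.
6: no outgoing edge → L
3: no outgoing edge → L
4: →3(L), so W
2: →3(L), so W
1: →3(L), so W
5: →3(L), so W
The L vertices are 3, 6; that is 2 in all.

2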